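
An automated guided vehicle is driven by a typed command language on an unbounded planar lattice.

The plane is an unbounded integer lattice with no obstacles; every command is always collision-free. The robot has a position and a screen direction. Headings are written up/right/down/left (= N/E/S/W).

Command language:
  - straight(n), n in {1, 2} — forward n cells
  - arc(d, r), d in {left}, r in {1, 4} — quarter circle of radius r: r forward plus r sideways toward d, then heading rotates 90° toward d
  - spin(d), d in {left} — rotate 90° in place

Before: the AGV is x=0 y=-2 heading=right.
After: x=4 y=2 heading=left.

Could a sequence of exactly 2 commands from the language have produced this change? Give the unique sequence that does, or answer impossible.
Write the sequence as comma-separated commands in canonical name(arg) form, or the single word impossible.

arc(left, 4), spin(left)

key: order matters: swapping arc(left, 4) and spin(left) lands elsewhere
t0: x=0 y=-2 heading=right
1. arc(left, 4) → x=4 y=2 heading=up
2. spin(left) → x=4 y=2 heading=left
all 25 alternatives checked — unique.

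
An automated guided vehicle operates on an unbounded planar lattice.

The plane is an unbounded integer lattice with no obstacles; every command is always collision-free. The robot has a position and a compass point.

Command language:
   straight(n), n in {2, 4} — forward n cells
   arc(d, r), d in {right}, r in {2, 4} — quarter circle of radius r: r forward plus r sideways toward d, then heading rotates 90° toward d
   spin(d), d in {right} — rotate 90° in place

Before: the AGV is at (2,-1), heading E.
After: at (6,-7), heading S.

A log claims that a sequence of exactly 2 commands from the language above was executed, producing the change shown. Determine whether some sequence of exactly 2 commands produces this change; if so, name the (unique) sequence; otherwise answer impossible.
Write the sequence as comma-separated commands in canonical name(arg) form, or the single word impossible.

key: running straight(2) before arc(right, 4) would end elsewhere — order is forced
initial: at (2,-1), heading E
t=1 arc(right, 4) ⇒ at (6,-5), heading S
t=2 straight(2) ⇒ at (6,-7), heading S
no rival 2-sequence matches.

arc(right, 4), straight(2)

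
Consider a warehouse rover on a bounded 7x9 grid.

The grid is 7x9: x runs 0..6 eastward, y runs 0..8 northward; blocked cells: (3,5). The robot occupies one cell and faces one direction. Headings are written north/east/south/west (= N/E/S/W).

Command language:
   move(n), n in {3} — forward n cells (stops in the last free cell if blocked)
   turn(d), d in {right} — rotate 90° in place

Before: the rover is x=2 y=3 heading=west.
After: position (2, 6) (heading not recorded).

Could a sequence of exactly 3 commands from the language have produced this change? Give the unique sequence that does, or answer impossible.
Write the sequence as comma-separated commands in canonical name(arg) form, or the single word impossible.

turn(right), move(3), turn(right)

t0: x=2 y=3 heading=west
1. turn(right) → x=2 y=3 heading=north
2. move(3) → x=2 y=6 heading=north
3. turn(right) → x=2 y=6 heading=east
uniquely the one of 8 3-step routes that fits.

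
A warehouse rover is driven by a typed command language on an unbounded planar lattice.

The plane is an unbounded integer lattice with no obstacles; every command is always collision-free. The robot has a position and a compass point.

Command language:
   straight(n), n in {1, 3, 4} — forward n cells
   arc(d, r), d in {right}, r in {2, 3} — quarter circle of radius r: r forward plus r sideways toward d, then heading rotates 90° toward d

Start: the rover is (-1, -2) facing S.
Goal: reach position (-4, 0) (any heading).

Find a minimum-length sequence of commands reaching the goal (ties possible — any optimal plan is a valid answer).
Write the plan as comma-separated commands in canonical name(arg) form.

arc(right, 3), arc(right, 3), arc(right, 2), straight(1)

from: (-1, -2) facing S
[1] after arc(right, 3): (-4, -5) facing W
[2] after arc(right, 3): (-7, -2) facing N
[3] after arc(right, 2): (-5, 0) facing E
[4] after straight(1): (-4, 0) facing E
shorter routes all fall short; 4 is best.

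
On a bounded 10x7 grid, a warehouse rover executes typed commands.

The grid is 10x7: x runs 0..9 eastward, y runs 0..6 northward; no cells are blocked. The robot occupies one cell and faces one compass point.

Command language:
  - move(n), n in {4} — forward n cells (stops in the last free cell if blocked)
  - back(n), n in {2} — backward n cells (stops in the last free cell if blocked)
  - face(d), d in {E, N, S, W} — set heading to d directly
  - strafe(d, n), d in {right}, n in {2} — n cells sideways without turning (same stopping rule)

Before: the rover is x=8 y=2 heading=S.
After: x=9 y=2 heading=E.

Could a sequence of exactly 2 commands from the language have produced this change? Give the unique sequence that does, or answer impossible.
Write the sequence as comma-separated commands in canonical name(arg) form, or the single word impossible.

key: cell and facing (now E) both changed — the 2 commands mix motion and turning
initial: x=8 y=2 heading=S
t=1 face(E) ⇒ x=8 y=2 heading=E
t=2 move(4) ⇒ x=9 y=2 heading=E
uniquely the one of 49 2-step routes that fits.

face(E), move(4)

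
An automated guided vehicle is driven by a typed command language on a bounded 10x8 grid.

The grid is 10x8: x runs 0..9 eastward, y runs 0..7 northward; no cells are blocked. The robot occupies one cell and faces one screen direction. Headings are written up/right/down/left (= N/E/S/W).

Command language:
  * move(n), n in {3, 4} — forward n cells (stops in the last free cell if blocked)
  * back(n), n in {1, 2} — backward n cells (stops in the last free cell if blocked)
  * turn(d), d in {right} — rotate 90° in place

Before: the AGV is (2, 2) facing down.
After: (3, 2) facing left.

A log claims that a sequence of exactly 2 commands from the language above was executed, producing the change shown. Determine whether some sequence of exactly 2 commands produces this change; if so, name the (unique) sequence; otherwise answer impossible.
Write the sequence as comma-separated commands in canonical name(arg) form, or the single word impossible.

key: cell and facing (now W) both changed — the 2 commands mix motion and turning
t0: (2, 2) facing down
t=1 turn(right) ⇒ (2, 2) facing left
t=2 back(1) ⇒ (3, 2) facing left
no other 2-command option fits: unique.

turn(right), back(1)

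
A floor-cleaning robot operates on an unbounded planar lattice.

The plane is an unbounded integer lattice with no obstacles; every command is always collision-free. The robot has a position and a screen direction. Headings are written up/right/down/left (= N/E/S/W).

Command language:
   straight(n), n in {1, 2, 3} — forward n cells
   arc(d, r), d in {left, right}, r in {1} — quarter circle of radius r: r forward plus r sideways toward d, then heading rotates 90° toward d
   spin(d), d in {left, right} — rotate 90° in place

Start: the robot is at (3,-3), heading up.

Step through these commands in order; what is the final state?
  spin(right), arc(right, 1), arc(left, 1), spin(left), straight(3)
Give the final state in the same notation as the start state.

start: at (3,-3), heading up
t=1 spin(right) ⇒ at (3,-3), heading right
t=2 arc(right, 1) ⇒ at (4,-4), heading down
t=3 arc(left, 1) ⇒ at (5,-5), heading right
t=4 spin(left) ⇒ at (5,-5), heading up
t=5 straight(3) ⇒ at (5,-2), heading up

at (5,-2), heading up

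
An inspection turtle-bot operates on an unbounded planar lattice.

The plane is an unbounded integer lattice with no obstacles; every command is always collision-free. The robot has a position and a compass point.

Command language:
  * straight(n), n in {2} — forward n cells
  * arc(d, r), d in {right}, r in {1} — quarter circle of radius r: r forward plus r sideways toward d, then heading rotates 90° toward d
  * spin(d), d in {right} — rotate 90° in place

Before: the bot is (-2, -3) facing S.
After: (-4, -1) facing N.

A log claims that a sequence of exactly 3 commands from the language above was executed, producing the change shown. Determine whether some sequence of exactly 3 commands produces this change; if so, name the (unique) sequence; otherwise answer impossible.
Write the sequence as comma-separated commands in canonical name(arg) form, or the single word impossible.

key: position moved to (-4,-1) AND the heading swung to N — translation plus rotation needed
initial: (-2, -3) facing S
[1] after arc(right, 1): (-3, -4) facing W
[2] after arc(right, 1): (-4, -3) facing N
[3] after straight(2): (-4, -1) facing N
no other 3-command option fits: unique.

arc(right, 1), arc(right, 1), straight(2)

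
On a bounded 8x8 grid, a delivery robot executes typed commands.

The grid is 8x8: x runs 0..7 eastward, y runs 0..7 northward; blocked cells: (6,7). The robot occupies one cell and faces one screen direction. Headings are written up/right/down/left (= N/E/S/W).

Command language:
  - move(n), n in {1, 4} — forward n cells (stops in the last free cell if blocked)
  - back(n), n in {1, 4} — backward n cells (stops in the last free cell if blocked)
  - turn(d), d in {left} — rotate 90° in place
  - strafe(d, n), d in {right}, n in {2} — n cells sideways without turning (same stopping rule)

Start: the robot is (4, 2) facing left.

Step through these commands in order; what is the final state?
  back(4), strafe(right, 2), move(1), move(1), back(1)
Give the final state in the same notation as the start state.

t0: (4, 2) facing left
1. back(4) → (7, 2) facing left
2. strafe(right, 2) → (7, 4) facing left
3. move(1) → (6, 4) facing left
4. move(1) → (5, 4) facing left
5. back(1) → (6, 4) facing left

(6, 4) facing left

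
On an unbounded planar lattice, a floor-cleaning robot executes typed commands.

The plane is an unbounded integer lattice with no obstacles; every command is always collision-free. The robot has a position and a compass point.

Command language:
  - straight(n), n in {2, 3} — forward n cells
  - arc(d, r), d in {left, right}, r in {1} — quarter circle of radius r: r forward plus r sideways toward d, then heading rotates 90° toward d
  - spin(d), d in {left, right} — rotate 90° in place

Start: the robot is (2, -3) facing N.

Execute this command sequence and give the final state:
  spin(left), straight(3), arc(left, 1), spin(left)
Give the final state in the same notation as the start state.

(-2, -4) facing E

from: (2, -3) facing N
[1] after spin(left): (2, -3) facing W
[2] after straight(3): (-1, -3) facing W
[3] after arc(left, 1): (-2, -4) facing S
[4] after spin(left): (-2, -4) facing E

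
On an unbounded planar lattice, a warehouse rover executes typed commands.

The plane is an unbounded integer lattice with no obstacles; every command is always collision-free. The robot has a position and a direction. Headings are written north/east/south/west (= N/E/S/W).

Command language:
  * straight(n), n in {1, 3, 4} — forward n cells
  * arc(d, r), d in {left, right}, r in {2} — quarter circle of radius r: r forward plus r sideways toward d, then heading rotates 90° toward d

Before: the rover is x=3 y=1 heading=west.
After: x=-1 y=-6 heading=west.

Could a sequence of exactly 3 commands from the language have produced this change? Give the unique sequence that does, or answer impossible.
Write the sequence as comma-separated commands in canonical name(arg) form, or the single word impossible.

arc(left, 2), straight(3), arc(right, 2)

key: order matters: swapping arc(left, 2) and arc(right, 2) lands elsewhere
from: x=3 y=1 heading=west
step 1 (arc(left, 2)): x=1 y=-1 heading=south
step 2 (straight(3)): x=1 y=-4 heading=south
step 3 (arc(right, 2)): x=-1 y=-6 heading=west
no other 3-command option fits: unique.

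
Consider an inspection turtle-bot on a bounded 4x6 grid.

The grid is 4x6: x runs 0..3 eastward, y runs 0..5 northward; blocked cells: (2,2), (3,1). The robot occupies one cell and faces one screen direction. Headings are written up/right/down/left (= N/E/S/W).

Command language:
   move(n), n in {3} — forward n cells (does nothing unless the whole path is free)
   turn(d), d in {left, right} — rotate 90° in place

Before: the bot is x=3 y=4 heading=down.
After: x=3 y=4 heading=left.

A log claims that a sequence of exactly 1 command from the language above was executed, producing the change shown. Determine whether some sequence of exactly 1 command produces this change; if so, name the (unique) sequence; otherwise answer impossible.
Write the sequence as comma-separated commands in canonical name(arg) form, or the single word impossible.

key: (3,4) unchanged — the single command moves nothing
from: x=3 y=4 heading=down
[1] after turn(right): x=3 y=4 heading=left
uniquely the one of 3 1-step routes that fits.

turn(right)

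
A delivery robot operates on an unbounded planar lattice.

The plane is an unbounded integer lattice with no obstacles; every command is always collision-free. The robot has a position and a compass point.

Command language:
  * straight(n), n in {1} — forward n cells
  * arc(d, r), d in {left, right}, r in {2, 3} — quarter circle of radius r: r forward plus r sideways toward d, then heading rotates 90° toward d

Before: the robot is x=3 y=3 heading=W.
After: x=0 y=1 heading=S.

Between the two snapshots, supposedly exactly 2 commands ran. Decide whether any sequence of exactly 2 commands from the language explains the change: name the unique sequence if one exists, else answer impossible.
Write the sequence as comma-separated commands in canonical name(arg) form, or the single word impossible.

straight(1), arc(left, 2)

key: running arc(left, 2) before straight(1) would end elsewhere — order is forced
begin: x=3 y=3 heading=W
step 1 (straight(1)): x=2 y=3 heading=W
step 2 (arc(left, 2)): x=0 y=1 heading=S
uniquely the one of 25 2-step routes that fits.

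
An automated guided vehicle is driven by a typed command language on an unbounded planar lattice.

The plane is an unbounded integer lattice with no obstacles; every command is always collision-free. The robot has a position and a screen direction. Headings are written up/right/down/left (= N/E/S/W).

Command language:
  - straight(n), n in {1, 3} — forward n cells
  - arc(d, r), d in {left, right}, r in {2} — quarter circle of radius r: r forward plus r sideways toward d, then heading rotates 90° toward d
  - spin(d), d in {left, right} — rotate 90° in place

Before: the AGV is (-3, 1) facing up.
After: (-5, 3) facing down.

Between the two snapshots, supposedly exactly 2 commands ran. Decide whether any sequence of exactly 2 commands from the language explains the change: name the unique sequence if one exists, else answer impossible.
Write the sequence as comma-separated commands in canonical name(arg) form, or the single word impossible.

arc(left, 2), spin(left)

key: running spin(left) before arc(left, 2) would end elsewhere — order is forced
begin: (-3, 1) facing up
[1] after arc(left, 2): (-5, 3) facing left
[2] after spin(left): (-5, 3) facing down
no other 2-command option fits: unique.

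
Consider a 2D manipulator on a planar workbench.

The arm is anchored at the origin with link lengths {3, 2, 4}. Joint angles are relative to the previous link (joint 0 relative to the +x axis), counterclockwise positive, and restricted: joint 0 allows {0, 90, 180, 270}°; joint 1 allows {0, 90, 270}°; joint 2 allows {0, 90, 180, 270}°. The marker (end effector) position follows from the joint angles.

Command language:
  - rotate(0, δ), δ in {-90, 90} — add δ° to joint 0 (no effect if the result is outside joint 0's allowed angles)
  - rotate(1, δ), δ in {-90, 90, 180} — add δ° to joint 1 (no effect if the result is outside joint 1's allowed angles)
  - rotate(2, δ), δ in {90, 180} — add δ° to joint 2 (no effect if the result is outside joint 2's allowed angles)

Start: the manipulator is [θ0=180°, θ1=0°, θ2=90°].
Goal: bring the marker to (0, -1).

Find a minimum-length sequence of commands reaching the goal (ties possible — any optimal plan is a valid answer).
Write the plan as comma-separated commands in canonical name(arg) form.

rotate(0, 90), rotate(2, 90)

start: [θ0=180°, θ1=0°, θ2=90°]
step 1 (rotate(0, 90)): [θ0=270°, θ1=0°, θ2=90°]
step 2 (rotate(2, 90)): [θ0=270°, θ1=0°, θ2=180°]
nothing shorter than 2 reaches the goal.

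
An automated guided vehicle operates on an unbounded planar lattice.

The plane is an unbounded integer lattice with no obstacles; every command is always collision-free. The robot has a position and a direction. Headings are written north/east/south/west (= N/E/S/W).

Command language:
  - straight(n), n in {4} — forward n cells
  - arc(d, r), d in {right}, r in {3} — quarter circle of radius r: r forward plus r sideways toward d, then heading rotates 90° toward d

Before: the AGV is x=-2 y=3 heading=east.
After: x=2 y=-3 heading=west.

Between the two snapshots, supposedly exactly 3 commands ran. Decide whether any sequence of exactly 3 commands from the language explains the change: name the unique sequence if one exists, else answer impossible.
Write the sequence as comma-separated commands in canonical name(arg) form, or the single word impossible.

straight(4), arc(right, 3), arc(right, 3)

key: position moved to (2,-3) AND the heading swung to W — translation plus rotation needed
from: x=-2 y=3 heading=east
[1] after straight(4): x=2 y=3 heading=east
[2] after arc(right, 3): x=5 y=0 heading=south
[3] after arc(right, 3): x=2 y=-3 heading=west
all 8 alternatives checked — unique.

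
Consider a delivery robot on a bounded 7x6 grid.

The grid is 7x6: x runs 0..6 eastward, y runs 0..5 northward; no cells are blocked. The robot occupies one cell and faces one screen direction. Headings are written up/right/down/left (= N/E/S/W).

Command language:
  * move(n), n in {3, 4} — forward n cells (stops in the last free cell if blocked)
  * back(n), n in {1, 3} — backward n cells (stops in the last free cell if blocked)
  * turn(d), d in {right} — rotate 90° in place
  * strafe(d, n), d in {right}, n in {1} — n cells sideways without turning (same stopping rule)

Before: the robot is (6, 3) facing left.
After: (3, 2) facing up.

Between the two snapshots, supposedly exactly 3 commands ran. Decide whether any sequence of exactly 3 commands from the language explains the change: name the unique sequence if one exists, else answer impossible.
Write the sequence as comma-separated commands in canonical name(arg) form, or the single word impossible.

key: cell and facing (now N) both changed — the 3 commands mix motion and turning
start: (6, 3) facing left
t=1 move(3) ⇒ (3, 3) facing left
t=2 turn(right) ⇒ (3, 3) facing up
t=3 back(1) ⇒ (3, 2) facing up
all 216 alternatives checked — unique.

move(3), turn(right), back(1)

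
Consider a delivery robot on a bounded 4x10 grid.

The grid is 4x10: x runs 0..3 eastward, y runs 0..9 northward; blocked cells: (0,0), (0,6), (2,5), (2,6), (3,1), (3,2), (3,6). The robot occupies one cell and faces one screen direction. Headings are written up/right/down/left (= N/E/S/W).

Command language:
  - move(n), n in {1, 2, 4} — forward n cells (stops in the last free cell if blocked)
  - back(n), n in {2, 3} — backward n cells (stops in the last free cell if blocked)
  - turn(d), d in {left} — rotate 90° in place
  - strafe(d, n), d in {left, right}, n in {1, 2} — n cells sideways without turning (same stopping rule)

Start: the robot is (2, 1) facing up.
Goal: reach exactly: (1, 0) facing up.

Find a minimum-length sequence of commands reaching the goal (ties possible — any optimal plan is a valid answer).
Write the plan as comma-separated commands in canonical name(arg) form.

initial: (2, 1) facing up
1. strafe(left, 1) → (1, 1) facing up
2. back(3) → (1, 0) facing up
no 1-step plan works, so 2 is optimal.

strafe(left, 1), back(3)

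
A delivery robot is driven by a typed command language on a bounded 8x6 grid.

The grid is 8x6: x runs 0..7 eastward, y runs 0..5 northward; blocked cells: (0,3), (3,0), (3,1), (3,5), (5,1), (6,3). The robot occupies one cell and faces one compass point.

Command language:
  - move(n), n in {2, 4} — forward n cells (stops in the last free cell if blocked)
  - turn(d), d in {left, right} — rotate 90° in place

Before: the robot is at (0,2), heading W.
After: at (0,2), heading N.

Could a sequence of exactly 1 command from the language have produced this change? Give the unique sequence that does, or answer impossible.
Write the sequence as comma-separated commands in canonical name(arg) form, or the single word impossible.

key: parked at (0,2) the whole time — nothing moves the robot
from: at (0,2), heading W
t=1 turn(right) ⇒ at (0,2), heading N
no other 1-command option fits: unique.

turn(right)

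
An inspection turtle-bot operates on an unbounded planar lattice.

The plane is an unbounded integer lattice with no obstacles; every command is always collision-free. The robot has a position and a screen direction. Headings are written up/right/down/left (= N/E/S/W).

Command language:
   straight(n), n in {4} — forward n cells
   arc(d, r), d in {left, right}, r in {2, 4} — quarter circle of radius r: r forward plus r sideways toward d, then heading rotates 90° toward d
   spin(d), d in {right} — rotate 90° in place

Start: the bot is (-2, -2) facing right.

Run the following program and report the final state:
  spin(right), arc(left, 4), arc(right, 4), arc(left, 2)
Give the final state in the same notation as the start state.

(8, -12) facing right

t0: (-2, -2) facing right
step 1 (spin(right)): (-2, -2) facing down
step 2 (arc(left, 4)): (2, -6) facing right
step 3 (arc(right, 4)): (6, -10) facing down
step 4 (arc(left, 2)): (8, -12) facing right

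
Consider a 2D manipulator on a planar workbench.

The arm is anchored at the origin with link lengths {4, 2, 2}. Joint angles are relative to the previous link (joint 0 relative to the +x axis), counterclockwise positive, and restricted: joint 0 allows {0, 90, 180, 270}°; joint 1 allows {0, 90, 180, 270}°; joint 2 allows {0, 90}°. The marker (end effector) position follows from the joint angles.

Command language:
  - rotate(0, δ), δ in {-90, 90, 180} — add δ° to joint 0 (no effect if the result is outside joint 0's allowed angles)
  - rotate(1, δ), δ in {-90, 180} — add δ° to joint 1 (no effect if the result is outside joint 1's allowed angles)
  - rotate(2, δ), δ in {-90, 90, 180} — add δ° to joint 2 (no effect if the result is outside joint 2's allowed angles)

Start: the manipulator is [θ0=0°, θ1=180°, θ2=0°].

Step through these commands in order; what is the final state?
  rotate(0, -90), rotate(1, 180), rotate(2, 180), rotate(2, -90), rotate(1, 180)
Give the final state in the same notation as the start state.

begin: [θ0=0°, θ1=180°, θ2=0°]
step 1 (rotate(0, -90)): [θ0=270°, θ1=180°, θ2=0°]
step 2 (rotate(1, 180)): [θ0=270°, θ1=0°, θ2=0°]
step 3 (rotate(2, 180)): [θ0=270°, θ1=0°, θ2=0°]
step 4 (rotate(2, -90)): [θ0=270°, θ1=0°, θ2=0°]
step 5 (rotate(1, 180)): [θ0=270°, θ1=180°, θ2=0°]

[θ0=270°, θ1=180°, θ2=0°]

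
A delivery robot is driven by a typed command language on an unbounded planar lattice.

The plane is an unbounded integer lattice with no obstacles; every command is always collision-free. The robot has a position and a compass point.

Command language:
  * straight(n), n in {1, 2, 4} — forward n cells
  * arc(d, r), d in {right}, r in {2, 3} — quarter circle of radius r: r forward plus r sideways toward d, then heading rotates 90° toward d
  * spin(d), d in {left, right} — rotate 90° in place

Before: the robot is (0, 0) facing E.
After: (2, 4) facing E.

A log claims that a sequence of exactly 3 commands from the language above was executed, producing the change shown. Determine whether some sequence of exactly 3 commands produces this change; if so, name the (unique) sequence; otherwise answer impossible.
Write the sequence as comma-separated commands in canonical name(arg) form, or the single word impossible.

spin(left), straight(2), arc(right, 2)

key: still facing E at the end — net rotation zero over 3 steps
t0: (0, 0) facing E
1. spin(left) → (0, 0) facing N
2. straight(2) → (0, 2) facing N
3. arc(right, 2) → (2, 4) facing E
no other 3-command option fits: unique.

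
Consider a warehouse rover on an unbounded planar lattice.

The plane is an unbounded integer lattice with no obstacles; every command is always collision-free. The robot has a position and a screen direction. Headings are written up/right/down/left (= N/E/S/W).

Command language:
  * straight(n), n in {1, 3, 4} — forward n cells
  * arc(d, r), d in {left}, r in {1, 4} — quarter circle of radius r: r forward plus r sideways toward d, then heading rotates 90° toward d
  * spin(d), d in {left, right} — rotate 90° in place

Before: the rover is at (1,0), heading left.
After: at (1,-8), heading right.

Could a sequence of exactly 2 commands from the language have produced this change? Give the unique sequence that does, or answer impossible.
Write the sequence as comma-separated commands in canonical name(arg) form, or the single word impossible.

key: position moved to (1,-8) AND the heading swung to E — translation plus rotation needed
initial: at (1,0), heading left
1. arc(left, 4) → at (-3,-4), heading down
2. arc(left, 4) → at (1,-8), heading right
uniquely the one of 49 2-step routes that fits.

arc(left, 4), arc(left, 4)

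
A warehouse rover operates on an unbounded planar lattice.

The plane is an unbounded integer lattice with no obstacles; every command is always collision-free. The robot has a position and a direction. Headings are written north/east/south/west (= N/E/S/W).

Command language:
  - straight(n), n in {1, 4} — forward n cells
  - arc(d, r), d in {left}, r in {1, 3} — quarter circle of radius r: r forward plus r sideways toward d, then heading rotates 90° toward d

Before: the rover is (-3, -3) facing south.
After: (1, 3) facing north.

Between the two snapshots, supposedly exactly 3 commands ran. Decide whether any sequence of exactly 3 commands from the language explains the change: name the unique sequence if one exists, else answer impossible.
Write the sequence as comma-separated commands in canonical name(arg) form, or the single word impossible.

arc(left, 1), arc(left, 3), straight(4)

key: position moved to (1,3) AND the heading swung to N — translation plus rotation needed
initial: (-3, -3) facing south
step 1 (arc(left, 1)): (-2, -4) facing east
step 2 (arc(left, 3)): (1, -1) facing north
step 3 (straight(4)): (1, 3) facing north
uniquely the one of 64 3-step routes that fits.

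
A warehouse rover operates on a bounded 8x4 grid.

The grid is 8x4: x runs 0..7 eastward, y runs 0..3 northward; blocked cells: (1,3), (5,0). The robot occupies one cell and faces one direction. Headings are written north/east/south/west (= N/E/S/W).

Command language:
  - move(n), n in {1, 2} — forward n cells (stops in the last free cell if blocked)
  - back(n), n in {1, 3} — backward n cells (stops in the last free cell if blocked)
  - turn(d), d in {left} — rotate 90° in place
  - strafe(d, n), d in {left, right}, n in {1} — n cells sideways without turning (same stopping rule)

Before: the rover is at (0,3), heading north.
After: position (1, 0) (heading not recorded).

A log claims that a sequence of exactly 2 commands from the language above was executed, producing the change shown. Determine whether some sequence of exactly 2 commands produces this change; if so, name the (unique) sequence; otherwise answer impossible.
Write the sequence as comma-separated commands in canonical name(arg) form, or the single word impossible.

back(3), strafe(right, 1)

key: order matters: swapping back(3) and strafe(right, 1) lands elsewhere
t0: at (0,3), heading north
step 1 (back(3)): at (0,0), heading north
step 2 (strafe(right, 1)): at (1,0), heading north
all 49 alternatives checked — unique.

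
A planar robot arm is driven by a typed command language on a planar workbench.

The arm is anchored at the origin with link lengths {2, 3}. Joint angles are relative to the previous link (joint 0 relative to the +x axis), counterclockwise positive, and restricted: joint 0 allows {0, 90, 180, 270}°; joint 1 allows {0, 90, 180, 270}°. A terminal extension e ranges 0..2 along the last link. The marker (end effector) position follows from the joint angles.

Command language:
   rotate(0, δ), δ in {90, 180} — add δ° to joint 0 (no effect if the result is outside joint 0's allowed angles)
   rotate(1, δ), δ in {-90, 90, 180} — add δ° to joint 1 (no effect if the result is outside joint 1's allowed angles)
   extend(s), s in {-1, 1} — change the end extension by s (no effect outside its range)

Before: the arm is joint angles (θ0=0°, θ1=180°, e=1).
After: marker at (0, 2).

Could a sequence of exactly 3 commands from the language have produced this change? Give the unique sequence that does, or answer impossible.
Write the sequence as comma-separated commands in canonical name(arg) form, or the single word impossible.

rotate(0, 90), rotate(0, 90), rotate(0, 90)

start: joint angles (θ0=0°, θ1=180°, e=1)
step 1 (rotate(0, 90)): joint angles (θ0=90°, θ1=180°, e=1)
step 2 (rotate(0, 90)): joint angles (θ0=180°, θ1=180°, e=1)
step 3 (rotate(0, 90)): joint angles (θ0=270°, θ1=180°, e=1)
no other 3-command option fits: unique.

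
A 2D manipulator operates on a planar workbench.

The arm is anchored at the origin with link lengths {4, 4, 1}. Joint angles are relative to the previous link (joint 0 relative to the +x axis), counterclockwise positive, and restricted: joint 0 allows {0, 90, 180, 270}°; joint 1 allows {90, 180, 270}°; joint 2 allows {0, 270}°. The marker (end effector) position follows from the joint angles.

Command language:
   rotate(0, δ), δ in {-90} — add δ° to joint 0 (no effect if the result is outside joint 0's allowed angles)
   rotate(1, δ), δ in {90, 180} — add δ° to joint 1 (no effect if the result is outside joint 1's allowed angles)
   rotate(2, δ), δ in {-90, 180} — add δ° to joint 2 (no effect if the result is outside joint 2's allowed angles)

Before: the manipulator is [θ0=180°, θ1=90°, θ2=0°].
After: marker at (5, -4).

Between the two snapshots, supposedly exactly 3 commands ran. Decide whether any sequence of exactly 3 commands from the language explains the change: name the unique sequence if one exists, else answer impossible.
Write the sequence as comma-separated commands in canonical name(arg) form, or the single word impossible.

t0: [θ0=180°, θ1=90°, θ2=0°]
[1] after rotate(0, -90): [θ0=90°, θ1=90°, θ2=0°]
[2] after rotate(0, -90): [θ0=0°, θ1=90°, θ2=0°]
[3] after rotate(0, -90): [θ0=270°, θ1=90°, θ2=0°]
no rival 3-sequence matches.

rotate(0, -90), rotate(0, -90), rotate(0, -90)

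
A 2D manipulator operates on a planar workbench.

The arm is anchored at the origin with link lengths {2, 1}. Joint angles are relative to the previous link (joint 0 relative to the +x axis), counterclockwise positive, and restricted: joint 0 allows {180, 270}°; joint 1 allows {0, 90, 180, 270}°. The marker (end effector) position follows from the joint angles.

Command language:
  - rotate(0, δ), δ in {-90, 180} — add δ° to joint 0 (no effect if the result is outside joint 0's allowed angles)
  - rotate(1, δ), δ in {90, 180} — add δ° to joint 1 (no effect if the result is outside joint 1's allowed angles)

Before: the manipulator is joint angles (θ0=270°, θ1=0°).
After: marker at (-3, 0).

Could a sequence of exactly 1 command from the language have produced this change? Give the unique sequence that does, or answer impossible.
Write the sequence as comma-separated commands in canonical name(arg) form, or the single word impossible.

start: joint angles (θ0=270°, θ1=0°)
t=1 rotate(0, -90) ⇒ joint angles (θ0=180°, θ1=0°)
no rival 1-sequence matches.

rotate(0, -90)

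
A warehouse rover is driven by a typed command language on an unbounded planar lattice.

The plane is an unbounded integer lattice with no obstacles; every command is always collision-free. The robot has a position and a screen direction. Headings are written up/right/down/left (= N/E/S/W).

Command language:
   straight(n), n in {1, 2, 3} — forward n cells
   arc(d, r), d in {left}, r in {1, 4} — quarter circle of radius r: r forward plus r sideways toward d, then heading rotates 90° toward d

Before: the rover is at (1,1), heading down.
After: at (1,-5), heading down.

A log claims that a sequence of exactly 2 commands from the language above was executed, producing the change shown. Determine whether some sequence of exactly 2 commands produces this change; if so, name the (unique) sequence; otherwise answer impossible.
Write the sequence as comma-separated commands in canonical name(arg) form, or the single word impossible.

straight(3), straight(3)

key: still facing S at the end — nothing in the sequence rotates
initial: at (1,1), heading down
step 1 (straight(3)): at (1,-2), heading down
step 2 (straight(3)): at (1,-5), heading down
no other 2-command option fits: unique.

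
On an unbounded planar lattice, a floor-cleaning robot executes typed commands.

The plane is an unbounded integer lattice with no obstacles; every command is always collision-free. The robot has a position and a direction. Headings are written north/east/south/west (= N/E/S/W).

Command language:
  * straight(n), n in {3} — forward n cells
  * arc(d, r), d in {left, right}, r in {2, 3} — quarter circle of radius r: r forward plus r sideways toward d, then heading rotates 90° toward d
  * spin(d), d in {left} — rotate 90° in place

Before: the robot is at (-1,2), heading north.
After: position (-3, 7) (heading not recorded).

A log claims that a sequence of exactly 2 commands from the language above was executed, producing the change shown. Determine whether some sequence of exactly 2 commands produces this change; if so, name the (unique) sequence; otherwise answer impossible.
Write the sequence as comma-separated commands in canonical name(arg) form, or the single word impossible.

straight(3), arc(left, 2)

key: running arc(left, 2) before straight(3) would end elsewhere — order is forced
t0: at (-1,2), heading north
step 1 (straight(3)): at (-1,5), heading north
step 2 (arc(left, 2)): at (-3,7), heading west
no rival 2-sequence matches.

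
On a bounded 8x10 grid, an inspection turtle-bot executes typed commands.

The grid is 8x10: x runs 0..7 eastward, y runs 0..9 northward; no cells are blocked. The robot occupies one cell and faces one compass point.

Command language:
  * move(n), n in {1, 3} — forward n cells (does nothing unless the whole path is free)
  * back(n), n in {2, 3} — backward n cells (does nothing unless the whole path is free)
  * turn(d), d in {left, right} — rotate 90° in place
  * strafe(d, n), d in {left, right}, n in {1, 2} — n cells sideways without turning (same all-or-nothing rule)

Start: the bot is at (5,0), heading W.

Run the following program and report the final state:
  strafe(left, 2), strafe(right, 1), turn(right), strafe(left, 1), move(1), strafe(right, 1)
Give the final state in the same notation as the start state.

start: at (5,0), heading W
[1] after strafe(left, 2): at (5,0), heading W
[2] after strafe(right, 1): at (5,1), heading W
[3] after turn(right): at (5,1), heading N
[4] after strafe(left, 1): at (4,1), heading N
[5] after move(1): at (4,2), heading N
[6] after strafe(right, 1): at (5,2), heading N

at (5,2), heading N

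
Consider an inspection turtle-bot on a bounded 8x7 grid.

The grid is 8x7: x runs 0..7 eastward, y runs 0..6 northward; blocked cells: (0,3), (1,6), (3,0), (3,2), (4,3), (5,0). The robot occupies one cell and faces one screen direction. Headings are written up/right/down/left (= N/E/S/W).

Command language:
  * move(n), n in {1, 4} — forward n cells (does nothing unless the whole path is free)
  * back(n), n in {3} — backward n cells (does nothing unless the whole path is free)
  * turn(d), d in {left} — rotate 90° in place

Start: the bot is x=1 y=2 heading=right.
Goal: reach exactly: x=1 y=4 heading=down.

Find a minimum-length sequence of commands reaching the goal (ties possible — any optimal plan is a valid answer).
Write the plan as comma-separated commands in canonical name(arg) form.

turn(left), move(1), move(1), turn(left), turn(left)

initial: x=1 y=2 heading=right
step 1 (turn(left)): x=1 y=2 heading=up
step 2 (move(1)): x=1 y=3 heading=up
step 3 (move(1)): x=1 y=4 heading=up
step 4 (turn(left)): x=1 y=4 heading=left
step 5 (turn(left)): x=1 y=4 heading=down
no 4-step plan works, so 5 is optimal.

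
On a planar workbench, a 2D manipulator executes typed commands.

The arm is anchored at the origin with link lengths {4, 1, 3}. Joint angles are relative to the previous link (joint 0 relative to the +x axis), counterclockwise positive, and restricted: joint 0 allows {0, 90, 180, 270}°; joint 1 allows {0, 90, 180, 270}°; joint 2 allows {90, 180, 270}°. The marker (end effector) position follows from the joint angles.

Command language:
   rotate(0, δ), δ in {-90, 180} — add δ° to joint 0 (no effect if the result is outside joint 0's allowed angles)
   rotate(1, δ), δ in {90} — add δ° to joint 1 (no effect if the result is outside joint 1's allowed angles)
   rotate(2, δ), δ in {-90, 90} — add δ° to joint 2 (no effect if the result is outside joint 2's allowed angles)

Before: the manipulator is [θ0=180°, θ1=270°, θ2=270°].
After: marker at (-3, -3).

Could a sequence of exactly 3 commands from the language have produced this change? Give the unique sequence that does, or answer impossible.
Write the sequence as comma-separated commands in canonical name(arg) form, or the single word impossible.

start: [θ0=180°, θ1=270°, θ2=270°]
t=1 rotate(1, 90) ⇒ [θ0=180°, θ1=0°, θ2=270°]
t=2 rotate(1, 90) ⇒ [θ0=180°, θ1=90°, θ2=270°]
t=3 rotate(1, 90) ⇒ [θ0=180°, θ1=180°, θ2=270°]
no other 3-command option fits: unique.

rotate(1, 90), rotate(1, 90), rotate(1, 90)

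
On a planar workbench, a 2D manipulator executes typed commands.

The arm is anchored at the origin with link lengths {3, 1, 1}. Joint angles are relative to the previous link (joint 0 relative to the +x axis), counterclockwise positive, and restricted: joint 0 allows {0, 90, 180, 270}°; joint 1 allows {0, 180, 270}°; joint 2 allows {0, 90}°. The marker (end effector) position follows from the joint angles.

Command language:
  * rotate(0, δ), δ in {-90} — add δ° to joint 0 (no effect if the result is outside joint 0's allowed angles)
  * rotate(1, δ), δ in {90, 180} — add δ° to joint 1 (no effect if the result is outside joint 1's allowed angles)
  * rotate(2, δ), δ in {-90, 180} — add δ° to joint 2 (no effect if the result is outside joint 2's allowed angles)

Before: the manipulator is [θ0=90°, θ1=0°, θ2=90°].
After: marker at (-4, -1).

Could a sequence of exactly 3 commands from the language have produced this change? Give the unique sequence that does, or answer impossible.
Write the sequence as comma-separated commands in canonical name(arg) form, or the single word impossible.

rotate(0, -90), rotate(0, -90), rotate(0, -90)

initial: [θ0=90°, θ1=0°, θ2=90°]
t=1 rotate(0, -90) ⇒ [θ0=0°, θ1=0°, θ2=90°]
t=2 rotate(0, -90) ⇒ [θ0=270°, θ1=0°, θ2=90°]
t=3 rotate(0, -90) ⇒ [θ0=180°, θ1=0°, θ2=90°]
uniquely the one of 125 3-step routes that fits.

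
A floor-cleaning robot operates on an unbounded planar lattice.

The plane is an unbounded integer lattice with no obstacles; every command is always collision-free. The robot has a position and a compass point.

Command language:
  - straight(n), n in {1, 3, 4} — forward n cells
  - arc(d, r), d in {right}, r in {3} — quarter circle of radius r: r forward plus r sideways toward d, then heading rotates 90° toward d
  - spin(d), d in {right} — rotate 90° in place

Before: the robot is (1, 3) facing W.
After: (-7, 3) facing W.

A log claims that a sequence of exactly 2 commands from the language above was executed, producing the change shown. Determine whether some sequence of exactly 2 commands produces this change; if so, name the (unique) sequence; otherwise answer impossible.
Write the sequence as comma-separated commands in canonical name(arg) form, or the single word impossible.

key: heading stays W — no command in the sequence turns
from: (1, 3) facing W
1. straight(4) → (-3, 3) facing W
2. straight(4) → (-7, 3) facing W
uniquely the one of 25 2-step routes that fits.

straight(4), straight(4)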